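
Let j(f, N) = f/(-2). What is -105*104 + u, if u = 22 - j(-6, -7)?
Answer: -10901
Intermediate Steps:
j(f, N) = -f/2 (j(f, N) = f*(-½) = -f/2)
u = 19 (u = 22 - (-1)*(-6)/2 = 22 - 1*3 = 22 - 3 = 19)
-105*104 + u = -105*104 + 19 = -10920 + 19 = -10901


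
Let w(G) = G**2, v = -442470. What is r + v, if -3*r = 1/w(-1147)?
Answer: -1746352542691/3946827 ≈ -4.4247e+5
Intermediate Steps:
r = -1/3946827 (r = -1/(3*((-1147)**2)) = -1/3/1315609 = -1/3*1/1315609 = -1/3946827 ≈ -2.5337e-7)
r + v = -1/3946827 - 442470 = -1746352542691/3946827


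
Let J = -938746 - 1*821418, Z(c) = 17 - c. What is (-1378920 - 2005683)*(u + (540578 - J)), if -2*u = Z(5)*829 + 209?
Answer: -15539819138181/2 ≈ -7.7699e+12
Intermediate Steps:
J = -1760164 (J = -938746 - 821418 = -1760164)
u = -10157/2 (u = -((17 - 1*5)*829 + 209)/2 = -((17 - 5)*829 + 209)/2 = -(12*829 + 209)/2 = -(9948 + 209)/2 = -1/2*10157 = -10157/2 ≈ -5078.5)
(-1378920 - 2005683)*(u + (540578 - J)) = (-1378920 - 2005683)*(-10157/2 + (540578 - 1*(-1760164))) = -3384603*(-10157/2 + (540578 + 1760164)) = -3384603*(-10157/2 + 2300742) = -3384603*4591327/2 = -15539819138181/2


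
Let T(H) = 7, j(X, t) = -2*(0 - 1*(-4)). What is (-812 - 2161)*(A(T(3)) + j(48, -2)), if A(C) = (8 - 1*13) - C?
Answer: 59460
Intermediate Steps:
j(X, t) = -8 (j(X, t) = -2*(0 + 4) = -2*4 = -8)
A(C) = -5 - C (A(C) = (8 - 13) - C = -5 - C)
(-812 - 2161)*(A(T(3)) + j(48, -2)) = (-812 - 2161)*((-5 - 1*7) - 8) = -2973*((-5 - 7) - 8) = -2973*(-12 - 8) = -2973*(-20) = 59460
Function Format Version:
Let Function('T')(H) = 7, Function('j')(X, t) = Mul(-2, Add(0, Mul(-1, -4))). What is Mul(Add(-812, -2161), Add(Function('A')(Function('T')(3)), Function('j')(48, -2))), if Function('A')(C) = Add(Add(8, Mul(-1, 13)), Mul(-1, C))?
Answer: 59460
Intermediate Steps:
Function('j')(X, t) = -8 (Function('j')(X, t) = Mul(-2, Add(0, 4)) = Mul(-2, 4) = -8)
Function('A')(C) = Add(-5, Mul(-1, C)) (Function('A')(C) = Add(Add(8, -13), Mul(-1, C)) = Add(-5, Mul(-1, C)))
Mul(Add(-812, -2161), Add(Function('A')(Function('T')(3)), Function('j')(48, -2))) = Mul(Add(-812, -2161), Add(Add(-5, Mul(-1, 7)), -8)) = Mul(-2973, Add(Add(-5, -7), -8)) = Mul(-2973, Add(-12, -8)) = Mul(-2973, -20) = 59460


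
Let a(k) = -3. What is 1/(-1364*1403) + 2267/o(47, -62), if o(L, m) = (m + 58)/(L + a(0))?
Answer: -47721737405/1913692 ≈ -24937.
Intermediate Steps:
o(L, m) = (58 + m)/(-3 + L) (o(L, m) = (m + 58)/(L - 3) = (58 + m)/(-3 + L))
1/(-1364*1403) + 2267/o(47, -62) = 1/(-1364*1403) + 2267/(((58 - 62)/(-3 + 47))) = -1/1364*1/1403 + 2267/((-4/44)) = -1/1913692 + 2267/(((1/44)*(-4))) = -1/1913692 + 2267/(-1/11) = -1/1913692 + 2267*(-11) = -1/1913692 - 24937 = -47721737405/1913692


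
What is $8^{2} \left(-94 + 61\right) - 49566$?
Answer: $-51678$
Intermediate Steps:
$8^{2} \left(-94 + 61\right) - 49566 = 64 \left(-33\right) - 49566 = -2112 - 49566 = -51678$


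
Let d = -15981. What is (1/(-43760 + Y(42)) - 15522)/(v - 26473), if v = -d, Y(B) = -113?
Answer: 680996707/460315516 ≈ 1.4794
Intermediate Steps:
v = 15981 (v = -1*(-15981) = 15981)
(1/(-43760 + Y(42)) - 15522)/(v - 26473) = (1/(-43760 - 113) - 15522)/(15981 - 26473) = (1/(-43873) - 15522)/(-10492) = (-1/43873 - 15522)*(-1/10492) = -680996707/43873*(-1/10492) = 680996707/460315516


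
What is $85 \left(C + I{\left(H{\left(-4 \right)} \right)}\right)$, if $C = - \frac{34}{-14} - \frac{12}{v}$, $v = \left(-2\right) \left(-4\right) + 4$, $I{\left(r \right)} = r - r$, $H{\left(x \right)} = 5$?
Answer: $\frac{850}{7} \approx 121.43$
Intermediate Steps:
$I{\left(r \right)} = 0$
$v = 12$ ($v = 8 + 4 = 12$)
$C = \frac{10}{7}$ ($C = - \frac{34}{-14} - \frac{12}{12} = \left(-34\right) \left(- \frac{1}{14}\right) - 1 = \frac{17}{7} - 1 = \frac{10}{7} \approx 1.4286$)
$85 \left(C + I{\left(H{\left(-4 \right)} \right)}\right) = 85 \left(\frac{10}{7} + 0\right) = 85 \cdot \frac{10}{7} = \frac{850}{7}$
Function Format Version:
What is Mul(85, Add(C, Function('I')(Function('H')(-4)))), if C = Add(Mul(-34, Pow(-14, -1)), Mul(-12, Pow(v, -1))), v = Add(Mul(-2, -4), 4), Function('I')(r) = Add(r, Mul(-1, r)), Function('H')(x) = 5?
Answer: Rational(850, 7) ≈ 121.43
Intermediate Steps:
Function('I')(r) = 0
v = 12 (v = Add(8, 4) = 12)
C = Rational(10, 7) (C = Add(Mul(-34, Pow(-14, -1)), Mul(-12, Pow(12, -1))) = Add(Mul(-34, Rational(-1, 14)), Mul(-12, Rational(1, 12))) = Add(Rational(17, 7), -1) = Rational(10, 7) ≈ 1.4286)
Mul(85, Add(C, Function('I')(Function('H')(-4)))) = Mul(85, Add(Rational(10, 7), 0)) = Mul(85, Rational(10, 7)) = Rational(850, 7)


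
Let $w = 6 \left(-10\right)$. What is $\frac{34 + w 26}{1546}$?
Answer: $- \frac{763}{773} \approx -0.98706$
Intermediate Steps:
$w = -60$
$\frac{34 + w 26}{1546} = \frac{34 - 1560}{1546} = \left(34 - 1560\right) \frac{1}{1546} = \left(-1526\right) \frac{1}{1546} = - \frac{763}{773}$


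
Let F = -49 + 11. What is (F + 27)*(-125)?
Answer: 1375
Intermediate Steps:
F = -38
(F + 27)*(-125) = (-38 + 27)*(-125) = -11*(-125) = 1375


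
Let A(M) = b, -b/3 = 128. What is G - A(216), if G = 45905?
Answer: 46289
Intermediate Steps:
b = -384 (b = -3*128 = -384)
A(M) = -384
G - A(216) = 45905 - 1*(-384) = 45905 + 384 = 46289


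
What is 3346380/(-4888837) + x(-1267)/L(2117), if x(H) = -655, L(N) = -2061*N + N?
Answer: -2918085583873/4264063186748 ≈ -0.68434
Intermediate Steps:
L(N) = -2060*N
3346380/(-4888837) + x(-1267)/L(2117) = 3346380/(-4888837) - 655/((-2060*2117)) = 3346380*(-1/4888837) - 655/(-4361020) = -3346380/4888837 - 655*(-1/4361020) = -3346380/4888837 + 131/872204 = -2918085583873/4264063186748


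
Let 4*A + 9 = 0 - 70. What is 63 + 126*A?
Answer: -4851/2 ≈ -2425.5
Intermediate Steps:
A = -79/4 (A = -9/4 + (0 - 70)/4 = -9/4 + (1/4)*(-70) = -9/4 - 35/2 = -79/4 ≈ -19.750)
63 + 126*A = 63 + 126*(-79/4) = 63 - 4977/2 = -4851/2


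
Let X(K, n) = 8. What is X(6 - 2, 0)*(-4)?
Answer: -32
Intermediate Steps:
X(6 - 2, 0)*(-4) = 8*(-4) = -32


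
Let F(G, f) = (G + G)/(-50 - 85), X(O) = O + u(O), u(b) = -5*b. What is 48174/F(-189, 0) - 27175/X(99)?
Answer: 6840355/396 ≈ 17274.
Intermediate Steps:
X(O) = -4*O (X(O) = O - 5*O = -4*O)
F(G, f) = -2*G/135 (F(G, f) = (2*G)/(-135) = (2*G)*(-1/135) = -2*G/135)
48174/F(-189, 0) - 27175/X(99) = 48174/((-2/135*(-189))) - 27175/((-4*99)) = 48174/(14/5) - 27175/(-396) = 48174*(5/14) - 27175*(-1/396) = 17205 + 27175/396 = 6840355/396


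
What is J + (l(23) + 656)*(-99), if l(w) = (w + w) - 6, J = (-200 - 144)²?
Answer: 49432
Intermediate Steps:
J = 118336 (J = (-344)² = 118336)
l(w) = -6 + 2*w (l(w) = 2*w - 6 = -6 + 2*w)
J + (l(23) + 656)*(-99) = 118336 + ((-6 + 2*23) + 656)*(-99) = 118336 + ((-6 + 46) + 656)*(-99) = 118336 + (40 + 656)*(-99) = 118336 + 696*(-99) = 118336 - 68904 = 49432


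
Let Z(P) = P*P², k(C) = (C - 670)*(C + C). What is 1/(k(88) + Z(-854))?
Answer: -1/622938296 ≈ -1.6053e-9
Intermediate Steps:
k(C) = 2*C*(-670 + C) (k(C) = (-670 + C)*(2*C) = 2*C*(-670 + C))
Z(P) = P³
1/(k(88) + Z(-854)) = 1/(2*88*(-670 + 88) + (-854)³) = 1/(2*88*(-582) - 622835864) = 1/(-102432 - 622835864) = 1/(-622938296) = -1/622938296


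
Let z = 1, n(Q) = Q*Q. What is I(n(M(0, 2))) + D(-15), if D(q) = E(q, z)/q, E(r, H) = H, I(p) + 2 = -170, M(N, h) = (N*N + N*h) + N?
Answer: -2581/15 ≈ -172.07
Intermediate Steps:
M(N, h) = N + N**2 + N*h (M(N, h) = (N**2 + N*h) + N = N + N**2 + N*h)
n(Q) = Q**2
I(p) = -172 (I(p) = -2 - 170 = -172)
D(q) = 1/q
I(n(M(0, 2))) + D(-15) = -172 + 1/(-15) = -172 - 1/15 = -2581/15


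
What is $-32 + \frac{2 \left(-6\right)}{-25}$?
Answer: $- \frac{788}{25} \approx -31.52$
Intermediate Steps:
$-32 + \frac{2 \left(-6\right)}{-25} = -32 - - \frac{12}{25} = -32 + \frac{12}{25} = - \frac{788}{25}$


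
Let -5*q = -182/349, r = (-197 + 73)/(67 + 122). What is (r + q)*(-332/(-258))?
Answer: -30209012/42544845 ≈ -0.71005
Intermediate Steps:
r = -124/189 ≈ -0.65609
q = 182/1745 (q = -(-182)/(5*349) = -⅕*(-182/349) = 182/1745 ≈ 0.10430)
(r + q)*(-332/(-258)) = (-124/189 + 182/1745)*(-332/(-258)) = -(-60418024)*(-1)/(329805*258) = -181982/329805*166/129 = -30209012/42544845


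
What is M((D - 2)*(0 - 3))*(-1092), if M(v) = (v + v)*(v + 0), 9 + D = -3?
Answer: -3852576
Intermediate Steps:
D = -12 (D = -9 - 3 = -12)
M(v) = 2*v² (M(v) = (2*v)*v = 2*v²)
M((D - 2)*(0 - 3))*(-1092) = (2*((-12 - 2)*(0 - 3))²)*(-1092) = (2*(-14*(-3))²)*(-1092) = (2*42²)*(-1092) = (2*1764)*(-1092) = 3528*(-1092) = -3852576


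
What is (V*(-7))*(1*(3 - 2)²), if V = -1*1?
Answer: 7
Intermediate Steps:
V = -1
(V*(-7))*(1*(3 - 2)²) = (-1*(-7))*(1*(3 - 2)²) = 7*(1*1²) = 7*(1*1) = 7*1 = 7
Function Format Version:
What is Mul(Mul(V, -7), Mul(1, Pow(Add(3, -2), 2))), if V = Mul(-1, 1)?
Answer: 7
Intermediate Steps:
V = -1
Mul(Mul(V, -7), Mul(1, Pow(Add(3, -2), 2))) = Mul(Mul(-1, -7), Mul(1, Pow(Add(3, -2), 2))) = Mul(7, Mul(1, Pow(1, 2))) = Mul(7, Mul(1, 1)) = Mul(7, 1) = 7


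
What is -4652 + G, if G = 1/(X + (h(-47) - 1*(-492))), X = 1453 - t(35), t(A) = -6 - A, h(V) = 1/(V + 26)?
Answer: -194011639/41705 ≈ -4652.0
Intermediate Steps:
h(V) = 1/(26 + V)
X = 1494 (X = 1453 - (-6 - 1*35) = 1453 - (-6 - 35) = 1453 - 1*(-41) = 1453 + 41 = 1494)
G = 21/41705 (G = 1/(1494 + (1/(26 - 47) - 1*(-492))) = 1/(1494 + (1/(-21) + 492)) = 1/(1494 + (-1/21 + 492)) = 1/(1494 + 10331/21) = 1/(41705/21) = 21/41705 ≈ 0.00050354)
-4652 + G = -4652 + 21/41705 = -194011639/41705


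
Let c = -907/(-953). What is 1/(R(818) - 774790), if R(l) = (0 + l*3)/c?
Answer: -907/700395868 ≈ -1.2950e-6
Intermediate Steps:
c = 907/953 (c = -907*(-1/953) = 907/953 ≈ 0.95173)
R(l) = 2859*l/907 (R(l) = (0 + l*3)/(907/953) = (0 + 3*l)*(953/907) = (3*l)*(953/907) = 2859*l/907)
1/(R(818) - 774790) = 1/((2859/907)*818 - 774790) = 1/(2338662/907 - 774790) = 1/(-700395868/907) = -907/700395868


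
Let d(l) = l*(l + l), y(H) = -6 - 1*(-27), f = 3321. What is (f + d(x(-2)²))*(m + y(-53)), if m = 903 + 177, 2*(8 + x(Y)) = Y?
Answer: 18103743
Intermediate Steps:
x(Y) = -8 + Y/2
m = 1080
y(H) = 21 (y(H) = -6 + 27 = 21)
d(l) = 2*l² (d(l) = l*(2*l) = 2*l²)
(f + d(x(-2)²))*(m + y(-53)) = (3321 + 2*((-8 + (½)*(-2))²)²)*(1080 + 21) = (3321 + 2*((-8 - 1)²)²)*1101 = (3321 + 2*((-9)²)²)*1101 = (3321 + 2*81²)*1101 = (3321 + 2*6561)*1101 = (3321 + 13122)*1101 = 16443*1101 = 18103743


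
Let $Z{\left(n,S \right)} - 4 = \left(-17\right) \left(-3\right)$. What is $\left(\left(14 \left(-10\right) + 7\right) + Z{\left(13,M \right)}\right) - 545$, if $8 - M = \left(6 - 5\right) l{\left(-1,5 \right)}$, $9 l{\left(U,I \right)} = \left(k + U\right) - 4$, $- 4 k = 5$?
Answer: $-623$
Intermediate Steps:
$k = - \frac{5}{4}$ ($k = \left(- \frac{1}{4}\right) 5 = - \frac{5}{4} \approx -1.25$)
$l{\left(U,I \right)} = - \frac{7}{12} + \frac{U}{9}$ ($l{\left(U,I \right)} = \frac{\left(- \frac{5}{4} + U\right) - 4}{9} = \frac{- \frac{21}{4} + U}{9} = - \frac{7}{12} + \frac{U}{9}$)
$M = \frac{313}{36}$ ($M = 8 - \left(6 - 5\right) \left(- \frac{7}{12} + \frac{1}{9} \left(-1\right)\right) = 8 - 1 \left(- \frac{7}{12} - \frac{1}{9}\right) = 8 - 1 \left(- \frac{25}{36}\right) = 8 - - \frac{25}{36} = 8 + \frac{25}{36} = \frac{313}{36} \approx 8.6944$)
$Z{\left(n,S \right)} = 55$ ($Z{\left(n,S \right)} = 4 - -51 = 4 + 51 = 55$)
$\left(\left(14 \left(-10\right) + 7\right) + Z{\left(13,M \right)}\right) - 545 = \left(\left(14 \left(-10\right) + 7\right) + 55\right) - 545 = \left(\left(-140 + 7\right) + 55\right) - 545 = \left(-133 + 55\right) - 545 = -78 - 545 = -623$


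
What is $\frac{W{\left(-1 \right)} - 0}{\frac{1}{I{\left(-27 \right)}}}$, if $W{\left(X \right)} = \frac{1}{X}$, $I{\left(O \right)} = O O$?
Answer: $-729$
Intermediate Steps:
$I{\left(O \right)} = O^{2}$
$\frac{W{\left(-1 \right)} - 0}{\frac{1}{I{\left(-27 \right)}}} = \frac{\frac{1}{-1} - 0}{\frac{1}{\left(-27\right)^{2}}} = \frac{-1 + 0}{\frac{1}{729}} = - \frac{1}{\frac{1}{729}} = \left(-1\right) 729 = -729$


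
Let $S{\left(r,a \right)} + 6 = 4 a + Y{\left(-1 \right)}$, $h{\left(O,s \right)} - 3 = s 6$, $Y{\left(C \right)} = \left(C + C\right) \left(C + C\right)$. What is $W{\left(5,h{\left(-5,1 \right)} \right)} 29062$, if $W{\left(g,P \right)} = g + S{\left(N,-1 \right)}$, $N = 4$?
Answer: $-29062$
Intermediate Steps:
$Y{\left(C \right)} = 4 C^{2}$ ($Y{\left(C \right)} = 2 C 2 C = 4 C^{2}$)
$h{\left(O,s \right)} = 3 + 6 s$ ($h{\left(O,s \right)} = 3 + s 6 = 3 + 6 s$)
$S{\left(r,a \right)} = -2 + 4 a$ ($S{\left(r,a \right)} = -6 + \left(4 a + 4 \left(-1\right)^{2}\right) = -6 + \left(4 a + 4 \cdot 1\right) = -6 + \left(4 a + 4\right) = -6 + \left(4 + 4 a\right) = -2 + 4 a$)
$W{\left(g,P \right)} = -6 + g$ ($W{\left(g,P \right)} = g + \left(-2 + 4 \left(-1\right)\right) = g - 6 = -6 + g$)
$W{\left(5,h{\left(-5,1 \right)} \right)} 29062 = \left(-6 + 5\right) 29062 = \left(-1\right) 29062 = -29062$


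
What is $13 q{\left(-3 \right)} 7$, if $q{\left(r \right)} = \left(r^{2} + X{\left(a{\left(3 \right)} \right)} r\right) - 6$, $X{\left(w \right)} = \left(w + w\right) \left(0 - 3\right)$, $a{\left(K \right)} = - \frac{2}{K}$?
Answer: $-819$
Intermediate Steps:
$X{\left(w \right)} = - 6 w$ ($X{\left(w \right)} = 2 w \left(-3\right) = - 6 w$)
$q{\left(r \right)} = -6 + r^{2} + 4 r$ ($q{\left(r \right)} = \left(r^{2} + - 6 \left(- \frac{2}{3}\right) r\right) - 6 = \left(r^{2} + - 6 \left(\left(-2\right) \frac{1}{3}\right) r\right) - 6 = \left(r^{2} + \left(-6\right) \left(- \frac{2}{3}\right) r\right) - 6 = \left(r^{2} + 4 r\right) - 6 = -6 + r^{2} + 4 r$)
$13 q{\left(-3 \right)} 7 = 13 \left(-6 + \left(-3\right)^{2} + 4 \left(-3\right)\right) 7 = 13 \left(-6 + 9 - 12\right) 7 = 13 \left(-9\right) 7 = \left(-117\right) 7 = -819$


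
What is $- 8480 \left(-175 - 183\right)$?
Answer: $3035840$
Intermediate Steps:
$- 8480 \left(-175 - 183\right) = \left(-8480\right) \left(-358\right) = 3035840$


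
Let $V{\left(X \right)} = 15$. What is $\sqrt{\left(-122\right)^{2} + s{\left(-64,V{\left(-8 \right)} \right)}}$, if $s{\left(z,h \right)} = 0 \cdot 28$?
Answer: $122$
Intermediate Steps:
$s{\left(z,h \right)} = 0$
$\sqrt{\left(-122\right)^{2} + s{\left(-64,V{\left(-8 \right)} \right)}} = \sqrt{\left(-122\right)^{2} + 0} = \sqrt{14884 + 0} = \sqrt{14884} = 122$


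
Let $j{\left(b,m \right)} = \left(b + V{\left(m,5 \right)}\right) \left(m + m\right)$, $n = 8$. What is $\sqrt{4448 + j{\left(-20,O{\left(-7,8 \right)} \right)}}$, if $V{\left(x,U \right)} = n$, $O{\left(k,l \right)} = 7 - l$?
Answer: $2 \sqrt{1118} \approx 66.873$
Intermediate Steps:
$V{\left(x,U \right)} = 8$
$j{\left(b,m \right)} = 2 m \left(8 + b\right)$ ($j{\left(b,m \right)} = \left(b + 8\right) \left(m + m\right) = \left(8 + b\right) 2 m = 2 m \left(8 + b\right)$)
$\sqrt{4448 + j{\left(-20,O{\left(-7,8 \right)} \right)}} = \sqrt{4448 + 2 \left(7 - 8\right) \left(8 - 20\right)} = \sqrt{4448 + 2 \left(7 - 8\right) \left(-12\right)} = \sqrt{4448 + 2 \left(-1\right) \left(-12\right)} = \sqrt{4448 + 24} = \sqrt{4472} = 2 \sqrt{1118}$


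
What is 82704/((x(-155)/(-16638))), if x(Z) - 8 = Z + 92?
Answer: 1376029152/55 ≈ 2.5019e+7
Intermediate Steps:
x(Z) = 100 + Z (x(Z) = 8 + (Z + 92) = 8 + (92 + Z) = 100 + Z)
82704/((x(-155)/(-16638))) = 82704/(((100 - 155)/(-16638))) = 82704/((-55*(-1/16638))) = 82704/(55/16638) = 82704*(16638/55) = 1376029152/55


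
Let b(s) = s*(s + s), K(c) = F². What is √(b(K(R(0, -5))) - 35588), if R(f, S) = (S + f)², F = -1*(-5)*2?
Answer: 6*I*√433 ≈ 124.85*I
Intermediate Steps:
F = 10 (F = 5*2 = 10)
K(c) = 100 (K(c) = 10² = 100)
b(s) = 2*s² (b(s) = s*(2*s) = 2*s²)
√(b(K(R(0, -5))) - 35588) = √(2*100² - 35588) = √(2*10000 - 35588) = √(20000 - 35588) = √(-15588) = 6*I*√433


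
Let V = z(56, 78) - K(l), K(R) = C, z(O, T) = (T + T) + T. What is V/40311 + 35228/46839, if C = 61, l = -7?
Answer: 476059685/629375643 ≈ 0.75640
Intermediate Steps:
z(O, T) = 3*T (z(O, T) = 2*T + T = 3*T)
K(R) = 61
V = 173 (V = 3*78 - 1*61 = 234 - 61 = 173)
V/40311 + 35228/46839 = 173/40311 + 35228/46839 = 476059685/629375643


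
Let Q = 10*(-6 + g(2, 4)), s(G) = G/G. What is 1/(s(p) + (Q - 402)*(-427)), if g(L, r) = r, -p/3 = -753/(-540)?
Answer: 1/180195 ≈ 5.5495e-6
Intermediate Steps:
p = -251/60 (p = -(-2259)/(-540) = -(-2259)*(-1)/540 = -3*251/180 = -251/60 ≈ -4.1833)
s(G) = 1
Q = -20 (Q = 10*(-6 + 4) = 10*(-2) = -20)
1/(s(p) + (Q - 402)*(-427)) = 1/(1 + (-20 - 402)*(-427)) = 1/(1 - 422*(-427)) = 1/(1 + 180194) = 1/180195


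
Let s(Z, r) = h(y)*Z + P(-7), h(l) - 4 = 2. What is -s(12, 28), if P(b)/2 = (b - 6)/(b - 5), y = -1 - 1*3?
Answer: -445/6 ≈ -74.167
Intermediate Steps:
y = -4 (y = -1 - 3 = -4)
h(l) = 6 (h(l) = 4 + 2 = 6)
P(b) = 2*(-6 + b)/(-5 + b) (P(b) = 2*((b - 6)/(b - 5)) = 2*((-6 + b)/(-5 + b)) = 2*(-6 + b)/(-5 + b))
s(Z, r) = 13/6 + 6*Z (s(Z, r) = 6*Z + 2*(-6 - 7)/(-5 - 7) = 6*Z + 2*(-13)/(-12) = 6*Z + 2*(-1/12)*(-13) = 6*Z + 13/6 = 13/6 + 6*Z)
-s(12, 28) = -(13/6 + 6*12) = -(13/6 + 72) = -1*445/6 = -445/6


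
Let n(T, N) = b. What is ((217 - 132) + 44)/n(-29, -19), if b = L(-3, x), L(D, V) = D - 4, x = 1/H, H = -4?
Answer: -129/7 ≈ -18.429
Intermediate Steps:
x = -¼ (x = 1/(-4) = -¼ ≈ -0.25000)
L(D, V) = -4 + D
b = -7 (b = -4 - 3 = -7)
n(T, N) = -7
((217 - 132) + 44)/n(-29, -19) = ((217 - 132) + 44)/(-7) = (85 + 44)*(-⅐) = 129*(-⅐) = -129/7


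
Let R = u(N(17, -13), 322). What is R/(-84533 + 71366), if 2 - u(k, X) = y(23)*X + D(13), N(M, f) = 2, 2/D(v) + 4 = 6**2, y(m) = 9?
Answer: 46337/210672 ≈ 0.21995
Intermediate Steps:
D(v) = 1/16 (D(v) = 2/(-4 + 6**2) = 2/(-4 + 36) = 2/32 = 2*(1/32) = 1/16)
u(k, X) = 31/16 - 9*X (u(k, X) = 2 - (9*X + 1/16) = 2 - (1/16 + 9*X) = 2 + (-1/16 - 9*X) = 31/16 - 9*X)
R = -46337/16 (R = 31/16 - 9*322 = 31/16 - 2898 = -46337/16 ≈ -2896.1)
R/(-84533 + 71366) = -46337/(16*(-84533 + 71366)) = -46337/16/(-13167) = -46337/16*(-1/13167) = 46337/210672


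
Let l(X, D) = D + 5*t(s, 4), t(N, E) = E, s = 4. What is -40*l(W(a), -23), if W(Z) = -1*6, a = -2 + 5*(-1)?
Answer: 120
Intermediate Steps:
a = -7 (a = -2 - 5 = -7)
W(Z) = -6
l(X, D) = 20 + D (l(X, D) = D + 5*4 = D + 20 = 20 + D)
-40*l(W(a), -23) = -40*(20 - 23) = -40*(-3) = 120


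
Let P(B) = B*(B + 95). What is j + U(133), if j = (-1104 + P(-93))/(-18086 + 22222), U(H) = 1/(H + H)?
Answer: -84751/275044 ≈ -0.30814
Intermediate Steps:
P(B) = B*(95 + B)
U(H) = 1/(2*H)
j = -645/2068 (j = (-1104 - 93*(95 - 93))/(-18086 + 22222) = (-1104 - 93*2)/4136 = (-1104 - 186)*(1/4136) = -1290*1/4136 = -645/2068 ≈ -0.31190)
j + U(133) = -645/2068 + (½)/133 = -645/2068 + (½)*(1/133) = -645/2068 + 1/266 = -84751/275044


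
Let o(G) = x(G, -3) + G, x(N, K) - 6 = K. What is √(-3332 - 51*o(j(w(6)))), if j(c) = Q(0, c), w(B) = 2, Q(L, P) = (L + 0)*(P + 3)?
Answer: I*√3485 ≈ 59.034*I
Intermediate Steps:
x(N, K) = 6 + K
Q(L, P) = L*(3 + P)
j(c) = 0 (j(c) = 0*(3 + c) = 0)
o(G) = 3 + G (o(G) = (6 - 3) + G = 3 + G)
√(-3332 - 51*o(j(w(6)))) = √(-3332 - 51*(3 + 0)) = √(-3332 - 51*3) = √(-3332 - 153) = √(-3485) = I*√3485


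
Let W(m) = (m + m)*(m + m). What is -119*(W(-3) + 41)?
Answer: -9163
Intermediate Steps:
W(m) = 4*m² (W(m) = (2*m)*(2*m) = 4*m²)
-119*(W(-3) + 41) = -119*(4*(-3)² + 41) = -119*(4*9 + 41) = -119*(36 + 41) = -119*77 = -9163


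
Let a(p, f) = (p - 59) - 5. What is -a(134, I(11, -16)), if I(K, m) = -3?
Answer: -70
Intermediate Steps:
a(p, f) = -64 + p (a(p, f) = (-59 + p) - 5 = -64 + p)
-a(134, I(11, -16)) = -(-64 + 134) = -1*70 = -70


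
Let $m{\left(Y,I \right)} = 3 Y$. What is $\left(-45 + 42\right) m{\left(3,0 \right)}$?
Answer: $-27$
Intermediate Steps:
$\left(-45 + 42\right) m{\left(3,0 \right)} = \left(-45 + 42\right) 3 \cdot 3 = \left(-3\right) 9 = -27$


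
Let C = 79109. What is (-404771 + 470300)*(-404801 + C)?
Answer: -21342271068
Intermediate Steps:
(-404771 + 470300)*(-404801 + C) = (-404771 + 470300)*(-404801 + 79109) = 65529*(-325692) = -21342271068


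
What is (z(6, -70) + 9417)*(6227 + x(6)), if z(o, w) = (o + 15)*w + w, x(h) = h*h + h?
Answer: 49380913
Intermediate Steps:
x(h) = h + h² (x(h) = h² + h = h + h²)
z(o, w) = w + w*(15 + o) (z(o, w) = (15 + o)*w + w = w*(15 + o) + w = w + w*(15 + o))
(z(6, -70) + 9417)*(6227 + x(6)) = (-70*(16 + 6) + 9417)*(6227 + 6*(1 + 6)) = (-70*22 + 9417)*(6227 + 6*7) = (-1540 + 9417)*(6227 + 42) = 7877*6269 = 49380913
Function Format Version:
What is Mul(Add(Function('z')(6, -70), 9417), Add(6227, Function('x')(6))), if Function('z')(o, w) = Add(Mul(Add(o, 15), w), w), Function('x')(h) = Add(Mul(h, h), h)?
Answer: 49380913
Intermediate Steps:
Function('x')(h) = Add(h, Pow(h, 2)) (Function('x')(h) = Add(Pow(h, 2), h) = Add(h, Pow(h, 2)))
Function('z')(o, w) = Add(w, Mul(w, Add(15, o))) (Function('z')(o, w) = Add(Mul(Add(15, o), w), w) = Add(Mul(w, Add(15, o)), w) = Add(w, Mul(w, Add(15, o))))
Mul(Add(Function('z')(6, -70), 9417), Add(6227, Function('x')(6))) = Mul(Add(Mul(-70, Add(16, 6)), 9417), Add(6227, Mul(6, Add(1, 6)))) = Mul(Add(Mul(-70, 22), 9417), Add(6227, Mul(6, 7))) = Mul(Add(-1540, 9417), Add(6227, 42)) = Mul(7877, 6269) = 49380913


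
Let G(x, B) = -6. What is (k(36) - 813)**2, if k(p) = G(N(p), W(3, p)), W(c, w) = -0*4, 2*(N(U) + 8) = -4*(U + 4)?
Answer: 670761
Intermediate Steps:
N(U) = -16 - 2*U (N(U) = -8 + (-4*(U + 4))/2 = -8 + (-4*(4 + U))/2 = -8 + (-16 - 4*U)/2 = -8 + (-8 - 2*U) = -16 - 2*U)
W(c, w) = 0 (W(c, w) = -1*0 = 0)
k(p) = -6
(k(36) - 813)**2 = (-6 - 813)**2 = (-819)**2 = 670761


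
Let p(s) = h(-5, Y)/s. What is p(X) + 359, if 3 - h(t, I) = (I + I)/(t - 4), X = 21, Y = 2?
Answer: 67882/189 ≈ 359.16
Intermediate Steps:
h(t, I) = 3 - 2*I/(-4 + t) (h(t, I) = 3 - (I + I)/(t - 4) = 3 - 2*I/(-4 + t))
p(s) = 31/(9*s) (p(s) = ((-12 - 2*2 + 3*(-5))/(-4 - 5))/s = ((-12 - 4 - 15)/(-9))/s = (-1/9*(-31))/s = 31/(9*s))
p(X) + 359 = (31/9)/21 + 359 = (31/9)*(1/21) + 359 = 31/189 + 359 = 67882/189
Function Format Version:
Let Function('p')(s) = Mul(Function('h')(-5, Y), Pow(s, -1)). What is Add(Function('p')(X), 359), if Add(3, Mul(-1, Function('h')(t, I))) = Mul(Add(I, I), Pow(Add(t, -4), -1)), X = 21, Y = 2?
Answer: Rational(67882, 189) ≈ 359.16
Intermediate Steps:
Function('h')(t, I) = Add(3, Mul(-2, I, Pow(Add(-4, t), -1))) (Function('h')(t, I) = Add(3, Mul(-1, Mul(Add(I, I), Pow(Add(t, -4), -1)))) = Add(3, Mul(-1, Mul(Mul(2, I), Pow(Add(-4, t), -1)))) = Add(3, Mul(-1, Mul(2, I, Pow(Add(-4, t), -1)))) = Add(3, Mul(-2, I, Pow(Add(-4, t), -1))))
Function('p')(s) = Mul(Rational(31, 9), Pow(s, -1)) (Function('p')(s) = Mul(Mul(Pow(Add(-4, -5), -1), Add(-12, Mul(-2, 2), Mul(3, -5))), Pow(s, -1)) = Mul(Mul(Pow(-9, -1), Add(-12, -4, -15)), Pow(s, -1)) = Mul(Mul(Rational(-1, 9), -31), Pow(s, -1)) = Mul(Rational(31, 9), Pow(s, -1)))
Add(Function('p')(X), 359) = Add(Mul(Rational(31, 9), Pow(21, -1)), 359) = Add(Mul(Rational(31, 9), Rational(1, 21)), 359) = Add(Rational(31, 189), 359) = Rational(67882, 189)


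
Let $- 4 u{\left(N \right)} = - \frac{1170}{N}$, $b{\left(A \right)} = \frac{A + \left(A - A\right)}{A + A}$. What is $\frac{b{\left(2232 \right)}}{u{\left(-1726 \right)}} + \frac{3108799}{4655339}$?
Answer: $- \frac{478189823}{209490255} \approx -2.2826$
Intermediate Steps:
$b{\left(A \right)} = \frac{1}{2}$ ($b{\left(A \right)} = \frac{A + 0}{2 A} = A \frac{1}{2 A} = \frac{1}{2}$)
$u{\left(N \right)} = \frac{585}{2 N}$ ($u{\left(N \right)} = - \frac{\left(-1170\right) \frac{1}{N}}{4} = \frac{585}{2 N}$)
$\frac{b{\left(2232 \right)}}{u{\left(-1726 \right)}} + \frac{3108799}{4655339} = \frac{1}{2 \frac{585}{2 \left(-1726\right)}} + \frac{3108799}{4655339} = \frac{1}{2 \cdot \frac{585}{2} \left(- \frac{1}{1726}\right)} + 3108799 \cdot \frac{1}{4655339} = \frac{1}{2 \left(- \frac{585}{3452}\right)} + \frac{3108799}{4655339} = \frac{1}{2} \left(- \frac{3452}{585}\right) + \frac{3108799}{4655339} = - \frac{1726}{585} + \frac{3108799}{4655339} = - \frac{478189823}{209490255}$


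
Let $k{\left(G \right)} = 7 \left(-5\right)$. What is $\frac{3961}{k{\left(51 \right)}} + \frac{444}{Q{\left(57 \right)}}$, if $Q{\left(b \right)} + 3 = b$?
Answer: $- \frac{33059}{315} \approx -104.95$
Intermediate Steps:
$k{\left(G \right)} = -35$
$Q{\left(b \right)} = -3 + b$
$\frac{3961}{k{\left(51 \right)}} + \frac{444}{Q{\left(57 \right)}} = \frac{3961}{-35} + \frac{444}{-3 + 57} = 3961 \left(- \frac{1}{35}\right) + \frac{444}{54} = - \frac{3961}{35} + 444 \cdot \frac{1}{54} = - \frac{3961}{35} + \frac{74}{9} = - \frac{33059}{315}$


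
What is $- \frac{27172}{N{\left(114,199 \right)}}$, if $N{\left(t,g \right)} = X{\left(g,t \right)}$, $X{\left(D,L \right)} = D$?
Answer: $- \frac{27172}{199} \approx -136.54$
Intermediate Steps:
$N{\left(t,g \right)} = g$
$- \frac{27172}{N{\left(114,199 \right)}} = - \frac{27172}{199}$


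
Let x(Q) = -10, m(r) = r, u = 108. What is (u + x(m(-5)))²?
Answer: 9604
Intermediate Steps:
(u + x(m(-5)))² = (108 - 10)² = 98² = 9604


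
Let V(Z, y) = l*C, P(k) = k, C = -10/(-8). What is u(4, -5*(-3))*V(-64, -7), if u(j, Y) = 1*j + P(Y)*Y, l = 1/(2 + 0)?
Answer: 1145/8 ≈ 143.13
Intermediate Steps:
l = 1/2 ≈ 0.50000
C = 5/4 (C = -10*(-1/8) = 5/4 ≈ 1.2500)
V(Z, y) = 5/8 (V(Z, y) = (1/2)*(5/4) = 5/8)
u(j, Y) = j + Y**2 (u(j, Y) = 1*j + Y*Y = j + Y**2)
u(4, -5*(-3))*V(-64, -7) = (4 + (-5*(-3))**2)*(5/8) = (4 + 15**2)*(5/8) = (4 + 225)*(5/8) = 229*(5/8) = 1145/8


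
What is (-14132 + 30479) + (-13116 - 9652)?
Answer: -6421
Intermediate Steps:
(-14132 + 30479) + (-13116 - 9652) = 16347 - 22768 = -6421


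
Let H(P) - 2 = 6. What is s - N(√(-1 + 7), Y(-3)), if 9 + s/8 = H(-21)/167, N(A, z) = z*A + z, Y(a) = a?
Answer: -11459/167 + 3*√6 ≈ -61.268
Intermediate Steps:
H(P) = 8 (H(P) = 2 + 6 = 8)
N(A, z) = z + A*z (N(A, z) = A*z + z = z + A*z)
s = -11960/167 (s = -72 + 8*(8/167) = -72 + 64/167 = -11960/167 ≈ -71.617)
s - N(√(-1 + 7), Y(-3)) = -11960/167 - (-3)*(1 + √(-1 + 7)) = -11960/167 - (-3)*(1 + √6) = -11960/167 - (-3 - 3*√6) = -11960/167 + (3 + 3*√6) = -11459/167 + 3*√6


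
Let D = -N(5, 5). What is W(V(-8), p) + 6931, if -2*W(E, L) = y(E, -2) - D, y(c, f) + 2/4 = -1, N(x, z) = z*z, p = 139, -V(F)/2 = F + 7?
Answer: 27677/4 ≈ 6919.3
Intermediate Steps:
V(F) = -14 - 2*F (V(F) = -2*(F + 7) = -2*(7 + F) = -14 - 2*F)
N(x, z) = z**2
y(c, f) = -3/2 (y(c, f) = -1/2 - 1 = -3/2)
D = -25 (D = -1*5**2 = -1*25 = -25)
W(E, L) = -47/4 (W(E, L) = -(-3/2 - 1*(-25))/2 = -(-3/2 + 25)/2 = -1/2*47/2 = -47/4)
W(V(-8), p) + 6931 = -47/4 + 6931 = 27677/4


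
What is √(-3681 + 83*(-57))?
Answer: 2*I*√2103 ≈ 91.717*I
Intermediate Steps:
√(-3681 + 83*(-57)) = √(-3681 - 4731) = √(-8412) = 2*I*√2103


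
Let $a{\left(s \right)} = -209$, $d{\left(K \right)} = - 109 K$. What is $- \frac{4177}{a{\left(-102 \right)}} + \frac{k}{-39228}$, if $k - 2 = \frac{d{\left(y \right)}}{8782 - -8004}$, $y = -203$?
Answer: $\frac{327709325}{16397304} \approx 19.986$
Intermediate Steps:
$k = \frac{73}{22}$ ($k = 2 + \frac{\left(-109\right) \left(-203\right)}{8782 - -8004} = 2 + \frac{22127}{8782 + 8004} = 2 + \frac{22127}{16786} = 2 + 22127 \cdot \frac{1}{16786} = 2 + \frac{29}{22} = \frac{73}{22} \approx 3.3182$)
$- \frac{4177}{a{\left(-102 \right)}} + \frac{k}{-39228} = - \frac{4177}{-209} + \frac{73}{22 \left(-39228\right)} = \left(-4177\right) \left(- \frac{1}{209}\right) + \frac{73}{22} \left(- \frac{1}{39228}\right) = \frac{4177}{209} - \frac{73}{863016} = \frac{327709325}{16397304}$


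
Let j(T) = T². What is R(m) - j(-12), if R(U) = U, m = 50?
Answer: -94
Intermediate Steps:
R(m) - j(-12) = 50 - 1*(-12)² = 50 - 1*144 = 50 - 144 = -94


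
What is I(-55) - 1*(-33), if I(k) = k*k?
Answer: 3058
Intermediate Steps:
I(k) = k**2
I(-55) - 1*(-33) = (-55)**2 - 1*(-33) = 3025 + 33 = 3058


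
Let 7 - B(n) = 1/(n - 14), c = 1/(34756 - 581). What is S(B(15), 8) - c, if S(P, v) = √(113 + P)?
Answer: -1/34175 + √119 ≈ 10.909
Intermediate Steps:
c = 1/34175 ≈ 2.9261e-5
B(n) = 7 - 1/(-14 + n) (B(n) = 7 - 1/(n - 14) = 7 - 1/(-14 + n))
S(B(15), 8) - c = √(113 + (-99 + 7*15)/(-14 + 15)) - 1*1/34175 = √(113 + (-99 + 105)/1) - 1/34175 = √(113 + 1*6) - 1/34175 = √(113 + 6) - 1/34175 = √119 - 1/34175 = -1/34175 + √119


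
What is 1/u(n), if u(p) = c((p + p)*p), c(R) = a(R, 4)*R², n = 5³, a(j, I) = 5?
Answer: 1/4882812500 ≈ 2.0480e-10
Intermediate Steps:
n = 125
c(R) = 5*R²
u(p) = 20*p⁴ (u(p) = 5*((p + p)*p)² = 5*((2*p)*p)² = 5*(2*p²)² = 5*(4*p⁴) = 20*p⁴)
1/u(n) = 1/(20*125⁴) = 1/(20*244140625) = 1/4882812500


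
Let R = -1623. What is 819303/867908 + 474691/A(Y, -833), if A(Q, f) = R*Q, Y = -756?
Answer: 12654134516/9508149117 ≈ 1.3309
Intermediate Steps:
A(Q, f) = -1623*Q
819303/867908 + 474691/A(Y, -833) = 819303/867908 + 474691/((-1623*(-756))) = 819303*(1/867908) + 474691/1226988 = 819303/867908 + 474691*(1/1226988) = 819303/867908 + 67813/175284 = 12654134516/9508149117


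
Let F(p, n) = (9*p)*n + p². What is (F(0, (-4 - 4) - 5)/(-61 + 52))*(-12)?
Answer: 0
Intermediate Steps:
F(p, n) = p² + 9*n*p (F(p, n) = 9*n*p + p² = p² + 9*n*p)
(F(0, (-4 - 4) - 5)/(-61 + 52))*(-12) = ((0*(0 + 9*((-4 - 4) - 5)))/(-61 + 52))*(-12) = ((0*(0 + 9*(-8 - 5)))/(-9))*(-12) = -0*(0 + 9*(-13))*(-12) = -0*(0 - 117)*(-12) = -0*(-117)*(-12) = -⅑*0*(-12) = 0*(-12) = 0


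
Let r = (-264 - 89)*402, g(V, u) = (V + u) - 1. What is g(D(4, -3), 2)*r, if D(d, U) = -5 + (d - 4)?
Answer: 567624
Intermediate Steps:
D(d, U) = -9 + d (D(d, U) = -5 + (-4 + d) = -9 + d)
g(V, u) = -1 + V + u
r = -141906 (r = -353*402 = -141906)
g(D(4, -3), 2)*r = (-1 + (-9 + 4) + 2)*(-141906) = (-1 - 5 + 2)*(-141906) = -4*(-141906) = 567624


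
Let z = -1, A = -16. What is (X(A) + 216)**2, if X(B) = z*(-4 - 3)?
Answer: 49729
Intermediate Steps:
X(B) = 7 (X(B) = -(-4 - 3) = -1*(-7) = 7)
(X(A) + 216)**2 = (7 + 216)**2 = 223**2 = 49729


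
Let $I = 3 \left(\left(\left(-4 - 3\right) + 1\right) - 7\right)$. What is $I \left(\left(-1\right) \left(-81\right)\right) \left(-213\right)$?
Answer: $672867$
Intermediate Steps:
$I = -39$ ($I = 3 \left(\left(-7 + 1\right) - 7\right) = 3 \left(-6 - 7\right) = 3 \left(-13\right) = -39$)
$I \left(\left(-1\right) \left(-81\right)\right) \left(-213\right) = - 39 \left(\left(-1\right) \left(-81\right)\right) \left(-213\right) = \left(-39\right) 81 \left(-213\right) = \left(-3159\right) \left(-213\right) = 672867$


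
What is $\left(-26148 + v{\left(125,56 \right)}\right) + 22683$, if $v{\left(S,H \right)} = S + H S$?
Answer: $3660$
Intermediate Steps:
$\left(-26148 + v{\left(125,56 \right)}\right) + 22683 = \left(-26148 + 125 \left(1 + 56\right)\right) + 22683 = \left(-26148 + 125 \cdot 57\right) + 22683 = \left(-26148 + 7125\right) + 22683 = -19023 + 22683 = 3660$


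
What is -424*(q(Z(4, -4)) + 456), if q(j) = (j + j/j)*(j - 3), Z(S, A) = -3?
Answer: -198432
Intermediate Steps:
q(j) = (1 + j)*(-3 + j) (q(j) = (j + 1)*(-3 + j) = (1 + j)*(-3 + j))
-424*(q(Z(4, -4)) + 456) = -424*((-3 + (-3)² - 2*(-3)) + 456) = -424*((-3 + 9 + 6) + 456) = -424*(12 + 456) = -424*468 = -198432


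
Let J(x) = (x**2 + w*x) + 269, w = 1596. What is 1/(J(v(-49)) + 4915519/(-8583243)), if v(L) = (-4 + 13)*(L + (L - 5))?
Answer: -8583243/5320705751761 ≈ -1.6132e-6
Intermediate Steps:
v(L) = -45 + 18*L (v(L) = 9*(L + (-5 + L)) = 9*(-5 + 2*L) = -45 + 18*L)
J(x) = 269 + x**2 + 1596*x (J(x) = (x**2 + 1596*x) + 269 = 269 + x**2 + 1596*x)
1/(J(v(-49)) + 4915519/(-8583243)) = 1/((269 + (-45 + 18*(-49))**2 + 1596*(-45 + 18*(-49))) + 4915519/(-8583243)) = 1/((269 + (-45 - 882)**2 + 1596*(-45 - 882)) + 4915519*(-1/8583243)) = 1/((269 + (-927)**2 + 1596*(-927)) - 4915519/8583243) = 1/((269 + 859329 - 1479492) - 4915519/8583243) = 1/(-619894 - 4915519/8583243) = 1/(-5320705751761/8583243) = -8583243/5320705751761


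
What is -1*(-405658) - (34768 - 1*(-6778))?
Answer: 364112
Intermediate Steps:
-1*(-405658) - (34768 - 1*(-6778)) = 405658 - (34768 + 6778) = 405658 - 1*41546 = 405658 - 41546 = 364112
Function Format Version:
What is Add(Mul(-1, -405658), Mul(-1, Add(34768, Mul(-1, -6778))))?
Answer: 364112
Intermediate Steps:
Add(Mul(-1, -405658), Mul(-1, Add(34768, Mul(-1, -6778)))) = Add(405658, Mul(-1, Add(34768, 6778))) = Add(405658, Mul(-1, 41546)) = Add(405658, -41546) = 364112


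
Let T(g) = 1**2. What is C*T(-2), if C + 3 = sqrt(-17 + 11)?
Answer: -3 + I*sqrt(6) ≈ -3.0 + 2.4495*I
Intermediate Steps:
C = -3 + I*sqrt(6) (C = -3 + sqrt(-17 + 11) = -3 + sqrt(-6) = -3 + I*sqrt(6) ≈ -3.0 + 2.4495*I)
T(g) = 1
C*T(-2) = (-3 + I*sqrt(6))*1 = -3 + I*sqrt(6)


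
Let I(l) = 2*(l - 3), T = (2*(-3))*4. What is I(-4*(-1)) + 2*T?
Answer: -46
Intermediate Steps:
T = -24 (T = -6*4 = -24)
I(l) = -6 + 2*l (I(l) = 2*(-3 + l) = -6 + 2*l)
I(-4*(-1)) + 2*T = (-6 + 2*(-4*(-1))) + 2*(-24) = (-6 + 2*4) - 48 = (-6 + 8) - 48 = 2 - 48 = -46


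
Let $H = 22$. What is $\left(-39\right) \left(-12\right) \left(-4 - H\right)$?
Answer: $-12168$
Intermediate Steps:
$\left(-39\right) \left(-12\right) \left(-4 - H\right) = \left(-39\right) \left(-12\right) \left(-4 - 22\right) = 468 \left(-4 - 22\right) = 468 \left(-26\right) = -12168$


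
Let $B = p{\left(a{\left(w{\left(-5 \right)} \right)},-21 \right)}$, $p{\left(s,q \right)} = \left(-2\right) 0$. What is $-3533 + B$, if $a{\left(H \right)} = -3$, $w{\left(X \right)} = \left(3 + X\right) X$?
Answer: $-3533$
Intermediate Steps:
$w{\left(X \right)} = X \left(3 + X\right)$
$p{\left(s,q \right)} = 0$
$B = 0$
$-3533 + B = -3533 + 0 = -3533$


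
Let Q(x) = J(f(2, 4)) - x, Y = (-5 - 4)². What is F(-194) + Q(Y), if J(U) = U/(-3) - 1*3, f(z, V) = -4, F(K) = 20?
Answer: -188/3 ≈ -62.667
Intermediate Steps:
Y = 81 (Y = (-9)² = 81)
J(U) = -3 - U/3 (J(U) = U*(-⅓) - 3 = -U/3 - 3 = -3 - U/3)
Q(x) = -5/3 - x (Q(x) = (-3 - ⅓*(-4)) - x = (-3 + 4/3) - x = -5/3 - x)
F(-194) + Q(Y) = 20 + (-5/3 - 1*81) = 20 + (-5/3 - 81) = 20 - 248/3 = -188/3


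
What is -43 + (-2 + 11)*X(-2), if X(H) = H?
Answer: -61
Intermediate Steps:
-43 + (-2 + 11)*X(-2) = -43 + (-2 + 11)*(-2) = -43 + 9*(-2) = -43 - 18 = -61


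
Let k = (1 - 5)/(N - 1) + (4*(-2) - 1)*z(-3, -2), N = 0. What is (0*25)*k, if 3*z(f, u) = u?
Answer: 0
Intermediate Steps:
z(f, u) = u/3
k = 10 (k = (1 - 5)/(0 - 1) + (4*(-2) - 1)*((⅓)*(-2)) = -4/(-1) + (-8 - 1)*(-⅔) = -4*(-1) - 9*(-⅔) = 4 + 6 = 10)
(0*25)*k = (0*25)*10 = 0*10 = 0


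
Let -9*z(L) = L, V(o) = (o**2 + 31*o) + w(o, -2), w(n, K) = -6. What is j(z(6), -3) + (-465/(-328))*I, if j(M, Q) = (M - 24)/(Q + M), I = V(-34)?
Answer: 64414/451 ≈ 142.82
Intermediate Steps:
V(o) = -6 + o**2 + 31*o (V(o) = (o**2 + 31*o) - 6 = -6 + o**2 + 31*o)
I = 96 (I = -6 + (-34)**2 + 31*(-34) = -6 + 1156 - 1054 = 96)
z(L) = -L/9
j(M, Q) = (-24 + M)/(M + Q)
j(z(6), -3) + (-465/(-328))*I = (-24 - 1/9*6)/(-1/9*6 - 3) - 465/(-328)*96 = (-24 - 2/3)/(-2/3 - 3) - 465*(-1/328)*96 = -74/3/(-11/3) + (465/328)*96 = -3/11*(-74/3) + 5580/41 = 74/11 + 5580/41 = 64414/451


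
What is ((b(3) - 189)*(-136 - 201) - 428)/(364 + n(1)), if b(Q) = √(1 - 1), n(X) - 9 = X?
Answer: 63265/374 ≈ 169.16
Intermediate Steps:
n(X) = 9 + X
b(Q) = 0 (b(Q) = √0 = 0)
((b(3) - 189)*(-136 - 201) - 428)/(364 + n(1)) = ((0 - 189)*(-136 - 201) - 428)/(364 + (9 + 1)) = (-189*(-337) - 428)/(364 + 10) = (63693 - 428)/374 = 63265*(1/374) = 63265/374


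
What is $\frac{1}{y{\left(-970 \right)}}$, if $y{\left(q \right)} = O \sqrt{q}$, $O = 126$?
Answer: $- \frac{i \sqrt{970}}{122220} \approx - 0.00025483 i$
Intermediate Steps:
$y{\left(q \right)} = 126 \sqrt{q}$
$\frac{1}{y{\left(-970 \right)}} = \frac{1}{126 \sqrt{-970}} = \frac{1}{126 i \sqrt{970}} = - \frac{i \sqrt{970}}{122220}$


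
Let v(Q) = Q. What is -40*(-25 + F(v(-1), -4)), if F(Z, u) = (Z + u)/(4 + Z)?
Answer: 3200/3 ≈ 1066.7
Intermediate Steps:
F(Z, u) = (Z + u)/(4 + Z)
-40*(-25 + F(v(-1), -4)) = -40*(-25 + (-1 - 4)/(4 - 1)) = -40*(-25 - 5/3) = -40*(-80/3) = 3200/3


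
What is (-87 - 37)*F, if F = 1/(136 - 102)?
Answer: -62/17 ≈ -3.6471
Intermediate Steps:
F = 1/34 ≈ 0.029412
(-87 - 37)*F = (-87 - 37)*(1/34) = -124*1/34 = -62/17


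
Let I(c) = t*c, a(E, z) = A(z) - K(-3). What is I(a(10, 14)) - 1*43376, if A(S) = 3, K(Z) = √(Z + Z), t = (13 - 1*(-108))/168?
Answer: -2428935/56 - 121*I*√6/168 ≈ -43374.0 - 1.7642*I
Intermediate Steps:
t = 121/168 (t = (13 + 108)*(1/168) = 121*(1/168) = 121/168 ≈ 0.72024)
K(Z) = √2*√Z (K(Z) = √(2*Z) = √2*√Z)
a(E, z) = 3 - I*√6 (a(E, z) = 3 - √2*√(-3) = 3 - √2*I*√3 = 3 - I*√6)
I(c) = 121*c/168
I(a(10, 14)) - 1*43376 = 121*(3 - I*√6)/168 - 1*43376 = (121/56 - 121*I*√6/168) - 43376 = -2428935/56 - 121*I*√6/168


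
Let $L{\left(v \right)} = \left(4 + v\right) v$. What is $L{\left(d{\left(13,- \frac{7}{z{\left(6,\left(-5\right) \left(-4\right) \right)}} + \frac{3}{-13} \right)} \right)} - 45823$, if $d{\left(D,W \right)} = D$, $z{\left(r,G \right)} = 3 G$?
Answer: $-45602$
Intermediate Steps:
$L{\left(v \right)} = v \left(4 + v\right)$
$L{\left(d{\left(13,- \frac{7}{z{\left(6,\left(-5\right) \left(-4\right) \right)}} + \frac{3}{-13} \right)} \right)} - 45823 = 13 \left(4 + 13\right) - 45823 = 13 \cdot 17 - 45823 = 221 - 45823 = -45602$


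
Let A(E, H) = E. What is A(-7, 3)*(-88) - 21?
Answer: 595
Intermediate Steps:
A(-7, 3)*(-88) - 21 = -7*(-88) - 21 = 616 - 21 = 595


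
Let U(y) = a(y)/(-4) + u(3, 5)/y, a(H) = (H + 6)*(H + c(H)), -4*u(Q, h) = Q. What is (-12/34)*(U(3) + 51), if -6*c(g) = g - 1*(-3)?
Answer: -555/34 ≈ -16.324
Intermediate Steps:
u(Q, h) = -Q/4
c(g) = -½ - g/6 (c(g) = -(g - 1*(-3))/6 = -(g + 3)/6 = -(3 + g)/6 = -½ - g/6)
a(H) = (6 + H)*(-½ + 5*H/6) (a(H) = (H + 6)*(H + (-½ - H/6)) = (6 + H)*(-½ + 5*H/6))
U(y) = ¾ - 9*y/8 - 5*y²/24 - 3/(4*y) (U(y) = (-3 + 5*y²/6 + 9*y/2)/(-4) + (-¼*3)/y = (-3 + 5*y²/6 + 9*y/2)*(-¼) - 3/(4*y) = (¾ - 9*y/8 - 5*y²/24) - 3/(4*y) = ¾ - 9*y/8 - 5*y²/24 - 3/(4*y))
(-12/34)*(U(3) + 51) = (-12/34)*((1/24)*(-18 - 27*3² - 5*3³ + 18*3)/3 + 51) = (-12*1/34)*((1/24)*(⅓)*(-18 - 27*9 - 5*27 + 54) + 51) = -6*((1/24)*(⅓)*(-18 - 243 - 135 + 54) + 51)/17 = -6*((1/24)*(⅓)*(-342) + 51)/17 = -6*(-19/4 + 51)/17 = -6/17*185/4 = -555/34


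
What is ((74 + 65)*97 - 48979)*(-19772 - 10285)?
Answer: 1066903272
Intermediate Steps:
((74 + 65)*97 - 48979)*(-19772 - 10285) = (139*97 - 48979)*(-30057) = (13483 - 48979)*(-30057) = -35496*(-30057) = 1066903272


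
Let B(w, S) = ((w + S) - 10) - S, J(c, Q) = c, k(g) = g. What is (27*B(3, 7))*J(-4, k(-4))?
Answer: 756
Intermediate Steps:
B(w, S) = -10 + w (B(w, S) = ((S + w) - 10) - S = (-10 + S + w) - S = -10 + w)
(27*B(3, 7))*J(-4, k(-4)) = (27*(-10 + 3))*(-4) = (27*(-7))*(-4) = -189*(-4) = 756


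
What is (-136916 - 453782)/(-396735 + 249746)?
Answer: 590698/146989 ≈ 4.0187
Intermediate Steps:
(-136916 - 453782)/(-396735 + 249746) = -590698/(-146989) = -590698*(-1/146989) = 590698/146989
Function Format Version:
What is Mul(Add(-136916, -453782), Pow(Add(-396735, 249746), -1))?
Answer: Rational(590698, 146989) ≈ 4.0187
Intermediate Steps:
Mul(Add(-136916, -453782), Pow(Add(-396735, 249746), -1)) = Mul(-590698, Pow(-146989, -1)) = Mul(-590698, Rational(-1, 146989)) = Rational(590698, 146989)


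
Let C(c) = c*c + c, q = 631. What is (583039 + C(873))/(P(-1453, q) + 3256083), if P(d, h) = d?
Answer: 1346041/3254630 ≈ 0.41358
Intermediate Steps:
C(c) = c + c² (C(c) = c² + c = c + c²)
(583039 + C(873))/(P(-1453, q) + 3256083) = (583039 + 873*(1 + 873))/(-1453 + 3256083) = (583039 + 873*874)/3254630 = (583039 + 763002)*(1/3254630) = 1346041*(1/3254630) = 1346041/3254630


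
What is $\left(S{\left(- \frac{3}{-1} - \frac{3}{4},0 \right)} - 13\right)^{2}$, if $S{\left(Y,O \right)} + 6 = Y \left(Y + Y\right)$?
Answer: $\frac{5041}{64} \approx 78.766$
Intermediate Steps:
$S{\left(Y,O \right)} = -6 + 2 Y^{2}$ ($S{\left(Y,O \right)} = -6 + Y \left(Y + Y\right) = -6 + Y 2 Y = -6 + 2 Y^{2}$)
$\left(S{\left(- \frac{3}{-1} - \frac{3}{4},0 \right)} - 13\right)^{2} = \left(\left(-6 + 2 \left(- \frac{3}{-1} - \frac{3}{4}\right)^{2}\right) - 13\right)^{2} = \left(\left(-6 + 2 \left(\left(-3\right) \left(-1\right) - \frac{3}{4}\right)^{2}\right) - 13\right)^{2} = \left(\left(-6 + 2 \left(3 - \frac{3}{4}\right)^{2}\right) - 13\right)^{2} = \left(\left(-6 + 2 \left(\frac{9}{4}\right)^{2}\right) - 13\right)^{2} = \left(\left(-6 + 2 \cdot \frac{81}{16}\right) - 13\right)^{2} = \left(\left(-6 + \frac{81}{8}\right) - 13\right)^{2} = \left(\frac{33}{8} - 13\right)^{2} = \left(- \frac{71}{8}\right)^{2} = \frac{5041}{64}$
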